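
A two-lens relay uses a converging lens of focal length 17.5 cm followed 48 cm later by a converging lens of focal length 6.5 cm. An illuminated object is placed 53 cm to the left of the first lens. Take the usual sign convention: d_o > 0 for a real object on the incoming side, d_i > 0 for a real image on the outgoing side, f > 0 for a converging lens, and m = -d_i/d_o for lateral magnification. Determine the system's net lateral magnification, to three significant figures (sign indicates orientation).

0.208

Lens 1: 1/d_i1 = 1/f_1 - 1/d_o1 = 1/17.5 - 1/53 = 0.03827 cm^-1, so d_i1 = 26.127 cm.
m_1 = -(26.127)/53 = -0.4930.
Object distance for lens 2: d_o2 = 48 - 26.127 = 21.873 cm.
Lens 2: 1/d_i2 = 1/f_2 - 1/d_o2 = 1/6.5 - 1/(21.873) = 0.10813 cm^-1, so d_i2 = 9.248 cm.
m_2 = -(9.248)/(21.873) = -0.4228.
The system's lateral magnification is m_1 m_2 = (-0.4930)(-0.4228) = 0.2084.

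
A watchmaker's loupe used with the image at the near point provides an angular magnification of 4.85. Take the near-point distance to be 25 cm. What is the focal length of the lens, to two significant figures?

For the image at the near point, M = 1 + D/f.
f = D/(M - 1) = 25/(4.85 - 1) = 6.494 cm.

6.5 cm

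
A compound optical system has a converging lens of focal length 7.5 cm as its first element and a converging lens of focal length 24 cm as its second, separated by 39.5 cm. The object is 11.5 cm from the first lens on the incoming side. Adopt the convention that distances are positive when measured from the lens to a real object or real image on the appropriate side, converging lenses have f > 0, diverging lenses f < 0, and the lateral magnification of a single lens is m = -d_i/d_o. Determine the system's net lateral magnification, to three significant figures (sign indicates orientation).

-7.42

Applying the thin-lens equation to the first lens, 1/7.5 = 1/11.5 + 1/d_i1, which gives d_i1 = 21.562 cm.
Its lateral magnification is m_1 = -d_i1/d_o1 = -(21.562)/11.5 = -1.8750.
The intermediate image is 21.562 cm to the right of lens 1, so d_o2 = L - d_i1 = 39.5 - 21.562 = 17.938 cm.
Applying the thin-lens equation again with f_2 = 24 cm and d_o2 = 17.938 cm gives d_i2 = -71.010 cm.
m_2 = -(-71.010)/(17.938) = 3.9588.
The system's lateral magnification is m_1 m_2 = (-1.8750)(3.9588) = -7.4227.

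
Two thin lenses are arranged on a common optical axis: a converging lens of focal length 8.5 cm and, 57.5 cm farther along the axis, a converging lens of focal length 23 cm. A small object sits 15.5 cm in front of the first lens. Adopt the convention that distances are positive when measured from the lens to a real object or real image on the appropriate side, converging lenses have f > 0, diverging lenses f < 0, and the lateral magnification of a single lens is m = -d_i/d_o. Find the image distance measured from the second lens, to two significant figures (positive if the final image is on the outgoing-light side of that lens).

57 cm

Lens 1: 1/d_i1 = 1/f_1 - 1/d_o1 = 1/8.5 - 1/15.5 = 0.05313 cm^-1, so d_i1 = 18.821 cm.
Object distance for lens 2: d_o2 = 57.5 - 18.821 = 38.679 cm.
Lens 2: 1/d_i2 = 1/f_2 - 1/d_o2 = 1/23 - 1/(38.679) = 0.01762 cm^-1, so d_i2 = 56.740 cm.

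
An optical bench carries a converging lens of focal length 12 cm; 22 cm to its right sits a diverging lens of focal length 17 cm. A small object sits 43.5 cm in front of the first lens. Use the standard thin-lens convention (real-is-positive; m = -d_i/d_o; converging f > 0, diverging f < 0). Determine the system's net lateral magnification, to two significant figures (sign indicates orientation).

-0.29

First lens: d_i1 = 1/(1/12 - 1/43.5) = 16.571 cm.
m_1 = -(16.571)/43.5 = -0.3810.
The intermediate image is 16.571 cm to the right of lens 1, so d_o2 = L - d_i1 = 22 - 16.571 = 5.429 cm.
Second lens: d_i2 = 1/(1/(-17) - 1/(5.429)) = -4.115 cm.
m_2 = -(-4.115)/(5.429) = 0.7580.
The system's lateral magnification is m_1 m_2 = (-0.3810)(0.7580) = -0.2887.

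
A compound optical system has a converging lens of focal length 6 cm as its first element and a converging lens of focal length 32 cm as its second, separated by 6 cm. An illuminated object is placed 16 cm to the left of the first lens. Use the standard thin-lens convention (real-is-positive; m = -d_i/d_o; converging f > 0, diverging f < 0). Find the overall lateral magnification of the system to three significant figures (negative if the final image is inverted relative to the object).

-0.539

Applying the thin-lens equation to the first lens, 1/6 = 1/16 + 1/d_i1, which gives d_i1 = 9.600 cm.
Its lateral magnification is m_1 = -d_i1/d_o1 = -(9.600)/16 = -0.6000.
Since 9.600 cm > 6 cm, the first image lies past the second lens and serves as a virtual object: d_o2 = L - d_i1 = -3.600 cm.
Applying the thin-lens equation again with f_2 = 32 cm and d_o2 = -3.600 cm gives d_i2 = 3.236 cm.
m_2 = -(3.236)/(-3.600) = 0.8989.
Overall magnification: m = m_1 m_2 = -0.5393.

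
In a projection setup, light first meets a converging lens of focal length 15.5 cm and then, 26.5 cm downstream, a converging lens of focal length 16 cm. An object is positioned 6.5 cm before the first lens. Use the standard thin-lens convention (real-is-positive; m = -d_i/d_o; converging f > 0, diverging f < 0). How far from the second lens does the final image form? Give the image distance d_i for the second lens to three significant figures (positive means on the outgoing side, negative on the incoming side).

Lens 1: 1/d_i1 = 1/f_1 - 1/d_o1 = 1/15.5 - 1/6.5 = -0.08933 cm^-1, so d_i1 = -11.194 cm.
With d_i1 < 0 the first image is virtual and lies on the object side; the object distance for lens 2 is d_o2 = 26.5 - (-11.194) = 37.694 cm.
Lens 2: 1/d_i2 = 1/f_2 - 1/d_o2 = 1/16 - 1/(37.694) = 0.03597 cm^-1, so d_i2 = 27.800 cm.

27.8 cm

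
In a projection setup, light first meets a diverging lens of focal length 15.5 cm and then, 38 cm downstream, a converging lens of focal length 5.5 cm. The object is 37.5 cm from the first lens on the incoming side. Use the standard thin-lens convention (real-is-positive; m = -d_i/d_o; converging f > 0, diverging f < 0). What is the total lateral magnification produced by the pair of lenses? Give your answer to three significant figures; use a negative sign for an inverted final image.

-0.0370

First lens: d_i1 = 1/(1/(-15.5) - 1/37.5) = -10.967 cm.
m_1 = -(-10.967)/37.5 = 0.2925.
With d_i1 < 0 the first image is virtual and lies on the object side; the object distance for lens 2 is d_o2 = 38 - (-10.967) = 48.967 cm.
Second lens: d_i2 = 1/(1/5.5 - 1/(48.967)) = 6.196 cm.
m_2 = -(6.196)/(48.967) = -0.1265.
The system's lateral magnification is m_1 m_2 = (0.2925)(-0.1265) = -0.0370.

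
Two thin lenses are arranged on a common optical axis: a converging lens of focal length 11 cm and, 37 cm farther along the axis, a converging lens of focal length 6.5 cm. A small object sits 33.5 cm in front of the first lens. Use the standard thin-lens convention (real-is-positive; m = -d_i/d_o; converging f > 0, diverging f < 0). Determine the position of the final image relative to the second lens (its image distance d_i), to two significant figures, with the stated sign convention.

9.5 cm

Lens 1: 1/d_i1 = 1/f_1 - 1/d_o1 = 1/11 - 1/33.5 = 0.06106 cm^-1, so d_i1 = 16.378 cm.
Object distance for lens 2: d_o2 = 37 - 16.378 = 20.622 cm.
Lens 2: 1/d_i2 = 1/f_2 - 1/d_o2 = 1/6.5 - 1/(20.622) = 0.10535 cm^-1, so d_i2 = 9.492 cm.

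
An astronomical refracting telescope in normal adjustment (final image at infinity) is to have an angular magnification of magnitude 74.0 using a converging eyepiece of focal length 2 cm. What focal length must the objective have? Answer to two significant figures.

150 cm

|M| = f_obj/|f_eye|, so f_obj = |M| x |f_eye| = 74.0 x 2 = 148.000 cm.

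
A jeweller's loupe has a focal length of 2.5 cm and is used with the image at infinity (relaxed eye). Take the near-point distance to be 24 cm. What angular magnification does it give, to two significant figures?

9.6

M = D/f = 24/2.5 = 9.600.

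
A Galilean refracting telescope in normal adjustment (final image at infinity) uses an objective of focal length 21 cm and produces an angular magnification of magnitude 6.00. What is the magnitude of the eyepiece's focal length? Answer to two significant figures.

|M| = f_obj/|f_eye|, so |f_eye| = f_obj/|M| = 21/6.0 = 3.500 cm.
(The eyepiece is diverging, so its signed focal length is -3.500 cm.)

3.5 cm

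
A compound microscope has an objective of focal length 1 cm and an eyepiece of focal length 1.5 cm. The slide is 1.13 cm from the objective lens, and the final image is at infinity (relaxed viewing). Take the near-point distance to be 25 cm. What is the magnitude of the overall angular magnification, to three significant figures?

128

Objective: 1/d_i = 1/f_obj - 1/d_o = 1/1 - 1/1.13 = 0.11504 cm^-1, so d_i = 8.692 cm.
m_obj = -d_i/d_o = -8.692/1.13 = -7.692.
Eyepiece angular magnification (image at infinity): M_eye = D/f_e = 25/1.5 = 16.667.
Overall M = m_obj x M_eye = (-7.692)(16.667) = -128.21.
|M| = 128.21.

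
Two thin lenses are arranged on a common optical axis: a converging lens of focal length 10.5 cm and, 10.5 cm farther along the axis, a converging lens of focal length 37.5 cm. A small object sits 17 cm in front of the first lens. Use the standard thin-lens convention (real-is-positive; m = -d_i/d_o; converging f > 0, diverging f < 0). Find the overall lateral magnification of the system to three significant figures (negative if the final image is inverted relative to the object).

Applying the thin-lens equation to the first lens, 1/10.5 = 1/17 + 1/d_i1, which gives d_i1 = 27.462 cm.
Its lateral magnification is m_1 = -d_i1/d_o1 = -(27.462)/17 = -1.6154.
Since 27.462 cm > 10.5 cm, the first image lies past the second lens and serves as a virtual object: d_o2 = L - d_i1 = -16.962 cm.
Applying the thin-lens equation again with f_2 = 37.5 cm and d_o2 = -16.962 cm gives d_i2 = 11.679 cm.
m_2 = -(11.679)/(-16.962) = 0.6886.
The system's lateral magnification is m_1 m_2 = (-1.6154)(0.6886) = -1.1123.

-1.11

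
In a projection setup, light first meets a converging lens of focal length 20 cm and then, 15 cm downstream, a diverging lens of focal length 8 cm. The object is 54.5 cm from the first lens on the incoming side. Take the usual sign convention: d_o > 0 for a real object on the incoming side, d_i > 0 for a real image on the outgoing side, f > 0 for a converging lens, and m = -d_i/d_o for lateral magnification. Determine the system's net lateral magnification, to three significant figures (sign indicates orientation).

0.540

First lens: d_i1 = 1/(1/20 - 1/54.5) = 31.594 cm.
m_1 = -(31.594)/54.5 = -0.5797.
This image would form 31.594 cm past lens 1, i.e. 16.594 cm beyond lens 2, so it is a virtual object for lens 2: d_o2 = 15 - 31.594 = -16.594 cm.
Second lens: d_i2 = 1/(1/(-8) - 1/(-16.594)) = -15.447 cm.
m_2 = -(-15.447)/(-16.594) = -0.9309.
Overall magnification: m = m_1 m_2 = 0.5396.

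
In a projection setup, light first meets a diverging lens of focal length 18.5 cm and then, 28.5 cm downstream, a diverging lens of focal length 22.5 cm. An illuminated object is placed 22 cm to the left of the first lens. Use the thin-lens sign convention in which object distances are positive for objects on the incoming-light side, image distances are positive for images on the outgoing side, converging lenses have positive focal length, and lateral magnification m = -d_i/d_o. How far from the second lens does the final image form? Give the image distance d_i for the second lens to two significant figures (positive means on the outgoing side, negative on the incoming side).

-14 cm

Lens 1: 1/d_i1 = 1/f_1 - 1/d_o1 = 1/(-18.5) - 1/22 = -0.09951 cm^-1, so d_i1 = -10.049 cm.
With d_i1 < 0 the first image is virtual and lies on the object side; the object distance for lens 2 is d_o2 = 28.5 - (-10.049) = 38.549 cm.
Lens 2: 1/d_i2 = 1/f_2 - 1/d_o2 = 1/(-22.5) - 1/(38.549) = -0.07039 cm^-1, so d_i2 = -14.208 cm.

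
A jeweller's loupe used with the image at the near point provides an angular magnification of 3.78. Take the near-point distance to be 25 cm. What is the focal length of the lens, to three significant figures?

8.99 cm

For the image at the near point, M = 1 + D/f.
f = D/(M - 1) = 25/(3.78 - 1) = 8.993 cm.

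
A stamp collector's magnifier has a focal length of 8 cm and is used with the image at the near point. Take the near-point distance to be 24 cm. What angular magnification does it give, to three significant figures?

4.00

M = 1 + D/f = 1 + 24/8 = 4.000.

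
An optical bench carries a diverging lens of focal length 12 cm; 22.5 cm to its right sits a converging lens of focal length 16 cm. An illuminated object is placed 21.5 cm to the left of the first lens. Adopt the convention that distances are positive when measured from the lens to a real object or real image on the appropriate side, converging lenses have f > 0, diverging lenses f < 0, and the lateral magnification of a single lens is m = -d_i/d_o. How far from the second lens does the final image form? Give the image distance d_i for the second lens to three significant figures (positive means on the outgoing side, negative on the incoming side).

Applying the thin-lens equation to the first lens, 1/(-12) = 1/21.5 + 1/d_i1, which gives d_i1 = -7.701 cm.
With d_i1 < 0 the first image is virtual and lies on the object side; the object distance for lens 2 is d_o2 = 22.5 - (-7.701) = 30.201 cm.
Applying the thin-lens equation again with f_2 = 16 cm and d_o2 = 30.201 cm gives d_i2 = 34.026 cm.

34.0 cm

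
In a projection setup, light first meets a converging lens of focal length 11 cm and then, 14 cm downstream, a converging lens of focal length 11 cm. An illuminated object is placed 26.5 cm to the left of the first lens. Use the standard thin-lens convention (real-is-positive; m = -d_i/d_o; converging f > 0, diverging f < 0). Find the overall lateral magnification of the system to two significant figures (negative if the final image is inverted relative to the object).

Applying the thin-lens equation to the first lens, 1/11 = 1/26.5 + 1/d_i1, which gives d_i1 = 18.806 cm.
Its lateral magnification is m_1 = -d_i1/d_o1 = -(18.806)/26.5 = -0.7097.
This image would form 18.806 cm past lens 1, i.e. 4.806 cm beyond lens 2, so it is a virtual object for lens 2: d_o2 = 14 - 18.806 = -4.806 cm.
Applying the thin-lens equation again with f_2 = 11 cm and d_o2 = -4.806 cm gives d_i2 = 3.345 cm.
m_2 = -(3.345)/(-4.806) = 0.6959.
The system's lateral magnification is m_1 m_2 = (-0.7097)(0.6959) = -0.4939.

-0.49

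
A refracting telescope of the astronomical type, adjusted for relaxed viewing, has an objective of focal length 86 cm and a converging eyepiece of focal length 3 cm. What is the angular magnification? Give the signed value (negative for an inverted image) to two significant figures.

M = -f_obj/f_eye = -86/(3) = -28.667.

-29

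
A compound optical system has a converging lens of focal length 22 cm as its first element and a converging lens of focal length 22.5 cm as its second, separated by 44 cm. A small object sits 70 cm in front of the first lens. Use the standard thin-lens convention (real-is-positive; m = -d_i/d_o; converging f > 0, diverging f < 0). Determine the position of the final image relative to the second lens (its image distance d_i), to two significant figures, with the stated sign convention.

First lens: d_i1 = 1/(1/22 - 1/70) = 32.083 cm.
Object distance for lens 2: d_o2 = 44 - 32.083 = 11.917 cm.
Second lens: d_i2 = 1/(1/22.5 - 1/(11.917)) = -25.335 cm.

-25 cm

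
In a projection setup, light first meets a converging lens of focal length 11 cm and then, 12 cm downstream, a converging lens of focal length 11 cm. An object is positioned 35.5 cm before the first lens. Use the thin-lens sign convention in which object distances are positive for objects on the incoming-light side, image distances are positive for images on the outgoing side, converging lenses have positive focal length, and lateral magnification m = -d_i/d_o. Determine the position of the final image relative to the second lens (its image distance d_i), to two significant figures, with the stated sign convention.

2.9 cm

First lens: d_i1 = 1/(1/11 - 1/35.5) = 15.939 cm.
Since 15.939 cm > 12 cm, the first image lies past the second lens and serves as a virtual object: d_o2 = L - d_i1 = -3.939 cm.
Second lens: d_i2 = 1/(1/11 - 1/(-3.939)) = 2.900 cm.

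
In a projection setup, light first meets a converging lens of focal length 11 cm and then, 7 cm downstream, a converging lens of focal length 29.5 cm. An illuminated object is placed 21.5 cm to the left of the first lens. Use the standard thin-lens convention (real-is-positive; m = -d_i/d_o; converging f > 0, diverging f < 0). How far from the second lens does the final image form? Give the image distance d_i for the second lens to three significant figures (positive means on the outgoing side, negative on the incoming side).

10.2 cm

First lens: d_i1 = 1/(1/11 - 1/21.5) = 22.524 cm.
This image would form 22.524 cm past lens 1, i.e. 15.524 cm beyond lens 2, so it is a virtual object for lens 2: d_o2 = 7 - 22.524 = -15.524 cm.
Second lens: d_i2 = 1/(1/29.5 - 1/(-15.524)) = 10.171 cm.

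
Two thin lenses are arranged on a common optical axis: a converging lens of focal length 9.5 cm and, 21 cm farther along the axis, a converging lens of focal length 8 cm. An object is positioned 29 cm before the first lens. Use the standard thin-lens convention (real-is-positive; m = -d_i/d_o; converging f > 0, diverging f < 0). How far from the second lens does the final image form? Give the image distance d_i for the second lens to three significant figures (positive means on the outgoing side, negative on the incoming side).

-48.7 cm

Applying the thin-lens equation to the first lens, 1/9.5 = 1/29 + 1/d_i1, which gives d_i1 = 14.128 cm.
That image sits 6.872 cm in front of the second lens, so d_o2 = 6.872 cm.
Applying the thin-lens equation again with f_2 = 8 cm and d_o2 = 6.872 cm gives d_i2 = -48.727 cm.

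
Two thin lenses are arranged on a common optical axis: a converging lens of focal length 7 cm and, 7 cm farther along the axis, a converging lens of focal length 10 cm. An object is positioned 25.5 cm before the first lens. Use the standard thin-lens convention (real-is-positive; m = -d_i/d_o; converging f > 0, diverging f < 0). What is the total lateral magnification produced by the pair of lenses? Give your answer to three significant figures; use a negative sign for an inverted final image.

-0.299

Lens 1: 1/d_i1 = 1/f_1 - 1/d_o1 = 1/7 - 1/25.5 = 0.10364 cm^-1, so d_i1 = 9.649 cm.
m_1 = -(9.649)/25.5 = -0.3784.
This image would form 9.649 cm past lens 1, i.e. 2.649 cm beyond lens 2, so it is a virtual object for lens 2: d_o2 = 7 - 9.649 = -2.649 cm.
Lens 2: 1/d_i2 = 1/f_2 - 1/d_o2 = 1/10 - 1/(-2.649) = 0.47755 cm^-1, so d_i2 = 2.094 cm.
m_2 = -(2.094)/(-2.649) = 0.7906.
The system's lateral magnification is m_1 m_2 = (-0.3784)(0.7906) = -0.2991.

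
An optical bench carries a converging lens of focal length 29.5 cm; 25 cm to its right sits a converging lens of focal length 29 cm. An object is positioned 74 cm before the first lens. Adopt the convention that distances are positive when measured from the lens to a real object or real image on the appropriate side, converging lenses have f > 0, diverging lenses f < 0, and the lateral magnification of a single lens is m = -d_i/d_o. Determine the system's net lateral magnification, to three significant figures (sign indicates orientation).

-0.362

First lens: d_i1 = 1/(1/29.5 - 1/74) = 49.056 cm.
m_1 = -(49.056)/74 = -0.6629.
This image would form 49.056 cm past lens 1, i.e. 24.056 cm beyond lens 2, so it is a virtual object for lens 2: d_o2 = 25 - 49.056 = -24.056 cm.
Second lens: d_i2 = 1/(1/29 - 1/(-24.056)) = 13.149 cm.
m_2 = -(13.149)/(-24.056) = 0.5466.
Overall magnification: m = m_1 m_2 = -0.3623.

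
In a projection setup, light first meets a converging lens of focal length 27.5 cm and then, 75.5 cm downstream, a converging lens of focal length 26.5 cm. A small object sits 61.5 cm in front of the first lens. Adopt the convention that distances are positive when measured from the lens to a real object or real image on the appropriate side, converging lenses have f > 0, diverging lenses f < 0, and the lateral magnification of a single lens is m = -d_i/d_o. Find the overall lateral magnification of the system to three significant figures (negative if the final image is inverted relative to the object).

Applying the thin-lens equation to the first lens, 1/27.5 = 1/61.5 + 1/d_i1, which gives d_i1 = 49.743 cm.
Its lateral magnification is m_1 = -d_i1/d_o1 = -(49.743)/61.5 = -0.8088.
Object distance for lens 2: d_o2 = 75.5 - 49.743 = 25.757 cm.
Applying the thin-lens equation again with f_2 = 26.5 cm and d_o2 = 25.757 cm gives d_i2 = -919.104 cm.
m_2 = -(-919.104)/(25.757) = 35.6832.
The system's lateral magnification is m_1 m_2 = (-0.8088)(35.6832) = -28.8614.

-28.9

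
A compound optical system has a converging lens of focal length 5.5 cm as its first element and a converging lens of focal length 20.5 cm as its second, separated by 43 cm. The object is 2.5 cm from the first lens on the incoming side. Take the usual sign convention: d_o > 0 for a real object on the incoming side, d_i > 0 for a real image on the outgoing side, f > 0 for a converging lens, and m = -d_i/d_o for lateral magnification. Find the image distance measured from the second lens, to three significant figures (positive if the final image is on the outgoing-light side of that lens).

36.0 cm

Applying the thin-lens equation to the first lens, 1/5.5 = 1/2.5 + 1/d_i1, which gives d_i1 = -4.583 cm.
The intermediate image is virtual, 4.583 cm to the left of lens 1, so d_o2 = L - d_i1 = 43 - (-4.583) = 47.583 cm.
Applying the thin-lens equation again with f_2 = 20.5 cm and d_o2 = 47.583 cm gives d_i2 = 36.017 cm.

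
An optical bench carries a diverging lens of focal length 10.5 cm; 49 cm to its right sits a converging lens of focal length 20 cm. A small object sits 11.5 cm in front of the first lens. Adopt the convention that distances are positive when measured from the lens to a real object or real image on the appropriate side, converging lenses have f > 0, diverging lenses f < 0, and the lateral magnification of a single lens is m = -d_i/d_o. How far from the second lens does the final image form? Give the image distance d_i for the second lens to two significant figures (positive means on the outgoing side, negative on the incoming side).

Applying the thin-lens equation to the first lens, 1/(-10.5) = 1/11.5 + 1/d_i1, which gives d_i1 = -5.489 cm.
With d_i1 < 0 the first image is virtual and lies on the object side; the object distance for lens 2 is d_o2 = 49 - (-5.489) = 54.489 cm.
Applying the thin-lens equation again with f_2 = 20 cm and d_o2 = 54.489 cm gives d_i2 = 31.598 cm.

32 cm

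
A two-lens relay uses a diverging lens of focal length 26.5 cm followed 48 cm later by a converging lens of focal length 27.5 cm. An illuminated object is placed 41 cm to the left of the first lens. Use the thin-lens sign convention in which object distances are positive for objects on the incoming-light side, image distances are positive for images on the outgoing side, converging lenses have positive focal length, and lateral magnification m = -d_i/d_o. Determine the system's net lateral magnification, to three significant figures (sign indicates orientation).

Applying the thin-lens equation to the first lens, 1/(-26.5) = 1/41 + 1/d_i1, which gives d_i1 = -16.096 cm.
Its lateral magnification is m_1 = -d_i1/d_o1 = -(-16.096)/41 = 0.3926.
With d_i1 < 0 the first image is virtual and lies on the object side; the object distance for lens 2 is d_o2 = 48 - (-16.096) = 64.096 cm.
Applying the thin-lens equation again with f_2 = 27.5 cm and d_o2 = 64.096 cm gives d_i2 = 48.165 cm.
m_2 = -(48.165)/(64.096) = -0.7514.
Total m = m_1 x m_2 = (0.3926)(-0.7514) = -0.2950.

-0.295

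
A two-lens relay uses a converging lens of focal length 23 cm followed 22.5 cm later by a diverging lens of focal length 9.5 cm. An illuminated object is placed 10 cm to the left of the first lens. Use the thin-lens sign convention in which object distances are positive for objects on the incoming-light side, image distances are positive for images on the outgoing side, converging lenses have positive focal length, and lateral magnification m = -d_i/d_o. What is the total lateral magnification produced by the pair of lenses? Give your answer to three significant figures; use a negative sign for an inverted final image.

First lens: d_i1 = 1/(1/23 - 1/10) = -17.692 cm.
m_1 = -(-17.692)/10 = 1.7692.
The intermediate image is virtual, 17.692 cm to the left of lens 1, so d_o2 = L - d_i1 = 22.5 - (-17.692) = 40.192 cm.
Second lens: d_i2 = 1/(1/(-9.5) - 1/(40.192)) = -7.684 cm.
m_2 = -(-7.684)/(40.192) = 0.1912.
Total m = m_1 x m_2 = (1.7692)(0.1912) = 0.3382.

0.338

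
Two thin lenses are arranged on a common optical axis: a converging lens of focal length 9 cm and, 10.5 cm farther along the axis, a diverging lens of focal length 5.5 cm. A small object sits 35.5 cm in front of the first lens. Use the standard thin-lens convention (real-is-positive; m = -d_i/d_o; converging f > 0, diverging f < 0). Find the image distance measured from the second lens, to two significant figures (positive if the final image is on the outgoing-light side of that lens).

First lens: d_i1 = 1/(1/9 - 1/35.5) = 12.057 cm.
This image would form 12.057 cm past lens 1, i.e. 1.557 cm beyond lens 2, so it is a virtual object for lens 2: d_o2 = 10.5 - 12.057 = -1.557 cm.
Second lens: d_i2 = 1/(1/(-5.5) - 1/(-1.557)) = 2.171 cm.

2.2 cm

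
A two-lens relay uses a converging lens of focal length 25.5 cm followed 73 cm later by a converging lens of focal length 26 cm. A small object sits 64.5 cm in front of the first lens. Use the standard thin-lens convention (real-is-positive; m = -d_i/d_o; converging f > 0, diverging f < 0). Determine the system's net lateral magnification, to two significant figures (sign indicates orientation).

First lens: d_i1 = 1/(1/25.5 - 1/64.5) = 42.173 cm.
m_1 = -(42.173)/64.5 = -0.6538.
Object distance for lens 2: d_o2 = 73 - 42.173 = 30.827 cm.
Second lens: d_i2 = 1/(1/26 - 1/(30.827)) = 166.048 cm.
m_2 = -(166.048)/(30.827) = -5.3865.
Total m = m_1 x m_2 = (-0.6538)(-5.3865) = 3.5219.

3.5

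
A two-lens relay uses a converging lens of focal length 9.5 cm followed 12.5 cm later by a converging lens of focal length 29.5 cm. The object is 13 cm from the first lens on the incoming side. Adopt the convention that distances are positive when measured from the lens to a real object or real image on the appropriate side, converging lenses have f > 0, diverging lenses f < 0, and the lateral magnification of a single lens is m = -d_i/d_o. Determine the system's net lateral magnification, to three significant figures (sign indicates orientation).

-1.53

Lens 1: 1/d_i1 = 1/f_1 - 1/d_o1 = 1/9.5 - 1/13 = 0.02834 cm^-1, so d_i1 = 35.286 cm.
m_1 = -(35.286)/13 = -2.7143.
This image would form 35.286 cm past lens 1, i.e. 22.786 cm beyond lens 2, so it is a virtual object for lens 2: d_o2 = 12.5 - 35.286 = -22.786 cm.
Lens 2: 1/d_i2 = 1/f_2 - 1/d_o2 = 1/29.5 - 1/(-22.786) = 0.07779 cm^-1, so d_i2 = 12.856 cm.
m_2 = -(12.856)/(-22.786) = 0.5642.
Overall magnification: m = m_1 m_2 = -1.5314.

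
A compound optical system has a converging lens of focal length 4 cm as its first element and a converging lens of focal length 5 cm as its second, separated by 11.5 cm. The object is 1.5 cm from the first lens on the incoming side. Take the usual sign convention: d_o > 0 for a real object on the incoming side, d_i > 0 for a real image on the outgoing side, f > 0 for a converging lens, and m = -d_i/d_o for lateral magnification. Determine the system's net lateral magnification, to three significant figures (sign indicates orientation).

-0.899

Lens 1: 1/d_i1 = 1/f_1 - 1/d_o1 = 1/4 - 1/1.5 = -0.41667 cm^-1, so d_i1 = -2.400 cm.
m_1 = -(-2.400)/1.5 = 1.6000.
The intermediate image is virtual, 2.400 cm to the left of lens 1, so d_o2 = L - d_i1 = 11.5 - (-2.400) = 13.900 cm.
Lens 2: 1/d_i2 = 1/f_2 - 1/d_o2 = 1/5 - 1/(13.900) = 0.12806 cm^-1, so d_i2 = 7.809 cm.
m_2 = -(7.809)/(13.900) = -0.5618.
Overall magnification: m = m_1 m_2 = -0.8989.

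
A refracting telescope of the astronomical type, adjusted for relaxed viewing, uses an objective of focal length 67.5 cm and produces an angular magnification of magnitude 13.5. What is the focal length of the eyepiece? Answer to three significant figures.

5.00 cm

|M| = f_obj/f_eye, so f_eye = f_obj/|M| = 67.5/13.5 = 5.000 cm.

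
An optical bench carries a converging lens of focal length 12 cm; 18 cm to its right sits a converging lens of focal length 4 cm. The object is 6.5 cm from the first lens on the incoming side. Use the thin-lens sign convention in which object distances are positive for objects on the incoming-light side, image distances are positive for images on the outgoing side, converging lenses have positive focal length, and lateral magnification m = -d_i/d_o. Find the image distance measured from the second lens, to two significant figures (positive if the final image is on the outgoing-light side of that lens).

4.6 cm

Lens 1: 1/d_i1 = 1/f_1 - 1/d_o1 = 1/12 - 1/6.5 = -0.07051 cm^-1, so d_i1 = -14.182 cm.
The intermediate image is virtual, 14.182 cm to the left of lens 1, so d_o2 = L - d_i1 = 18 - (-14.182) = 32.182 cm.
Lens 2: 1/d_i2 = 1/f_2 - 1/d_o2 = 1/4 - 1/(32.182) = 0.21893 cm^-1, so d_i2 = 4.568 cm.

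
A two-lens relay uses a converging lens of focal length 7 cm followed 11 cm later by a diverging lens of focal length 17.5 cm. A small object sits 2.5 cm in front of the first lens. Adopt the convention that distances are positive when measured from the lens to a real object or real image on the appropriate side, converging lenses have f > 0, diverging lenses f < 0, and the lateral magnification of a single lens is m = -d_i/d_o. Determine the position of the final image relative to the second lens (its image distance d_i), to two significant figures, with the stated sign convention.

Applying the thin-lens equation to the first lens, 1/7 = 1/2.5 + 1/d_i1, which gives d_i1 = -3.889 cm.
With d_i1 < 0 the first image is virtual and lies on the object side; the object distance for lens 2 is d_o2 = 11 - (-3.889) = 14.889 cm.
Applying the thin-lens equation again with f_2 = -17.5 cm and d_o2 = 14.889 cm gives d_i2 = -8.045 cm.

-8.0 cm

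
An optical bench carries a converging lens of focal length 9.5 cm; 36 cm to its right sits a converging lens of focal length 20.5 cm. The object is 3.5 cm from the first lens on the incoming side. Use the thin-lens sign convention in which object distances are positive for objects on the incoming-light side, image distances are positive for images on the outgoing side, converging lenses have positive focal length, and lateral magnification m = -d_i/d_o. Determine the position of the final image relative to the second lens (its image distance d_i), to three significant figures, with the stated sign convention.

40.5 cm

Lens 1: 1/d_i1 = 1/f_1 - 1/d_o1 = 1/9.5 - 1/3.5 = -0.18045 cm^-1, so d_i1 = -5.542 cm.
With d_i1 < 0 the first image is virtual and lies on the object side; the object distance for lens 2 is d_o2 = 36 - (-5.542) = 41.542 cm.
Lens 2: 1/d_i2 = 1/f_2 - 1/d_o2 = 1/20.5 - 1/(41.542) = 0.02471 cm^-1, so d_i2 = 40.472 cm.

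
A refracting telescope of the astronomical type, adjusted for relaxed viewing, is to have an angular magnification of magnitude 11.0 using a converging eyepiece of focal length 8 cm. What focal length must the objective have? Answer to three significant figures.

88.0 cm

|M| = f_obj/|f_eye|, so f_obj = |M| x |f_eye| = 11.0 x 8 = 88.000 cm.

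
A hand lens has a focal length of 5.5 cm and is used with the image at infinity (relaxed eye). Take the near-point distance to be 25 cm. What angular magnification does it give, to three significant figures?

4.55

M = D/f = 25/5.5 = 4.545.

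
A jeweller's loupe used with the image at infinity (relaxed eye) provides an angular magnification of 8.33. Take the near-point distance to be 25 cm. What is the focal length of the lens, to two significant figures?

3.0 cm

For the image at infinity, M = D/f.
f = D/M = 25/8.33 = 3.001 cm.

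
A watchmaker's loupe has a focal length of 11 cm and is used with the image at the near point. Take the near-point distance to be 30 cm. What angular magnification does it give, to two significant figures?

M = 1 + D/f = 1 + 30/11 = 3.727.

3.7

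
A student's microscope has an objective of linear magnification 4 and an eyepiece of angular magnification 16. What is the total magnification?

64

The overall magnification of a compound microscope is the product of the objective and eyepiece magnifications:
M = M_obj x M_eye = 4 x 16 = 64.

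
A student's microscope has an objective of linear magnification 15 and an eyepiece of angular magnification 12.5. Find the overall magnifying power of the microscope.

The overall magnification of a compound microscope is the product of the objective and eyepiece magnifications:
M = M_obj x M_eye = 15 x 12.5 = 187.5.

187.5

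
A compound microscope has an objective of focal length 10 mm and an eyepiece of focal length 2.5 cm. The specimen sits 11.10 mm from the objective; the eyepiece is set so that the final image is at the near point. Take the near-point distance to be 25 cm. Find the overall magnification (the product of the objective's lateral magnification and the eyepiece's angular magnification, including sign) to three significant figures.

-100

Convert to cm: f_obj = 10 mm = 1 cm; d_o = 11.10 mm = 1.11 cm.
Objective: 1/d_i = 1/f_obj - 1/d_o = 1/1 - 1/1.11 = 0.09910 cm^-1, so d_i = 10.091 cm.
m_obj = -d_i/d_o = -10.091/1.11 = -9.091.
Eyepiece angular magnification (image at near point): M_eye = 1 + D/f_e = 1 + 25/2.5 = 11.000.
Overall M = m_obj x M_eye = (-9.091)(11.000) = -100.00.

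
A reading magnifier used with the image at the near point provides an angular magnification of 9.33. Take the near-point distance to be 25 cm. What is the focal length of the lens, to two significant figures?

3.0 cm

For the image at the near point, M = 1 + D/f.
f = D/(M - 1) = 25/(9.33 - 1) = 3.001 cm.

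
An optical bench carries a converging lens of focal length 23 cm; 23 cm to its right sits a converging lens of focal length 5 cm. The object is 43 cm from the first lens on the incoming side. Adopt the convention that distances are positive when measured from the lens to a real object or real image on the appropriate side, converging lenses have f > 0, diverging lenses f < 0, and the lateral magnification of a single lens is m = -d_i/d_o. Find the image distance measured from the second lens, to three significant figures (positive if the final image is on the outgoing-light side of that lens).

4.21 cm

Lens 1: 1/d_i1 = 1/f_1 - 1/d_o1 = 1/23 - 1/43 = 0.02022 cm^-1, so d_i1 = 49.450 cm.
This image would form 49.450 cm past lens 1, i.e. 26.450 cm beyond lens 2, so it is a virtual object for lens 2: d_o2 = 23 - 49.450 = -26.450 cm.
Lens 2: 1/d_i2 = 1/f_2 - 1/d_o2 = 1/5 - 1/(-26.450) = 0.23781 cm^-1, so d_i2 = 4.205 cm.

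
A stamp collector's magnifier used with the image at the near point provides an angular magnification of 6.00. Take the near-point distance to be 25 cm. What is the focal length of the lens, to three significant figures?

5.00 cm

For the image at the near point, M = 1 + D/f.
f = D/(M - 1) = 25/(6.0 - 1) = 5.000 cm.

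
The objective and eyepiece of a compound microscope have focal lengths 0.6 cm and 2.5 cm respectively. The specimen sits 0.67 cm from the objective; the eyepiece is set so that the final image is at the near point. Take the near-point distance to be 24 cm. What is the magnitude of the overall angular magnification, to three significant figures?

90.9

Objective: 1/d_i = 1/f_obj - 1/d_o = 1/0.6 - 1/0.67 = 0.17413 cm^-1, so d_i = 5.743 cm.
m_obj = -d_i/d_o = -5.743/0.67 = -8.571.
Eyepiece angular magnification (image at near point): M_eye = 1 + D/f_e = 1 + 24/2.5 = 10.600.
Overall M = m_obj x M_eye = (-8.571)(10.600) = -90.86.
|M| = 90.86.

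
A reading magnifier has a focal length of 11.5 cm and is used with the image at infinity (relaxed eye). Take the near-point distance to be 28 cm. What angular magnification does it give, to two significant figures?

M = D/f = 28/11.5 = 2.435.

2.4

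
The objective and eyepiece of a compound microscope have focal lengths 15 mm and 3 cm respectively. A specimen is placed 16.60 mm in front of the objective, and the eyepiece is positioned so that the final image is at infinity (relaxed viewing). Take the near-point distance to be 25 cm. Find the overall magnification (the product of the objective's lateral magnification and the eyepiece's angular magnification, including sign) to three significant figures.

-78.1

Convert to cm: f_obj = 15 mm = 1.5 cm; d_o = 16.60 mm = 1.66 cm.
Objective: 1/d_i = 1/f_obj - 1/d_o = 1/1.5 - 1/1.66 = 0.06426 cm^-1, so d_i = 15.563 cm.
m_obj = -d_i/d_o = -15.563/1.66 = -9.375.
Eyepiece angular magnification (image at infinity): M_eye = D/f_e = 25/3 = 8.333.
Overall M = m_obj x M_eye = (-9.375)(8.333) = -78.13.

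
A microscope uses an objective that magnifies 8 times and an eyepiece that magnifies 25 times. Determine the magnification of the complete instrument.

200

The overall magnification of a compound microscope is the product of the objective and eyepiece magnifications:
M = M_obj x M_eye = 8 x 25 = 200.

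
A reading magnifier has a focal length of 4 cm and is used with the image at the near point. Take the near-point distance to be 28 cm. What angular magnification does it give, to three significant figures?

M = 1 + D/f = 1 + 28/4 = 8.000.

8.00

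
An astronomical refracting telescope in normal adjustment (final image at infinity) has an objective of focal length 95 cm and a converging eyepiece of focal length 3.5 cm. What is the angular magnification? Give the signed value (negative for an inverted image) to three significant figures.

-27.1

M = -f_obj/f_eye = -95/(3.5) = -27.143.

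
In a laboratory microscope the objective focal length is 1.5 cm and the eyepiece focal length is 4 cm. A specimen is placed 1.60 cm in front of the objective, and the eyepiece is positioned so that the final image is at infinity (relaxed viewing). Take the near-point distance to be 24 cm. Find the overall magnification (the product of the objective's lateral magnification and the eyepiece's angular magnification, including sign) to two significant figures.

Objective: 1/d_i = 1/f_obj - 1/d_o = 1/1.5 - 1/1.60 = 0.04167 cm^-1, so d_i = 24.000 cm.
m_obj = -d_i/d_o = -24.000/1.60 = -15.000.
Eyepiece angular magnification (image at infinity): M_eye = D/f_e = 24/4 = 6.000.
Overall M = m_obj x M_eye = (-15.000)(6.000) = -90.00.

-90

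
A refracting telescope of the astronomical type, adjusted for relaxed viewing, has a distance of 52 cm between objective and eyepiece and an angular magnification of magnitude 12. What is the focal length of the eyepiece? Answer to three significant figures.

4.00 cm

In normal adjustment the tube length equals f_obj + f_eye and |M| = f_obj/f_eye.
So f_obj = 12 f_eye and 12 f_eye + f_eye = 52 cm, giving f_eye = 52/13 = 4.000 cm and f_obj = 48.000 cm.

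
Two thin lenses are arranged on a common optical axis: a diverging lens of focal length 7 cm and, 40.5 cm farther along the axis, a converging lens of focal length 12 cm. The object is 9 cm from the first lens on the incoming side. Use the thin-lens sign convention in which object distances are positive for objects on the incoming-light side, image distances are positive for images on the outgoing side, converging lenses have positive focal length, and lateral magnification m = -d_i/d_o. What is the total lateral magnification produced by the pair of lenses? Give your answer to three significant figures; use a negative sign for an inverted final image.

Applying the thin-lens equation to the first lens, 1/(-7) = 1/9 + 1/d_i1, which gives d_i1 = -3.938 cm.
Its lateral magnification is m_1 = -d_i1/d_o1 = -(-3.938)/9 = 0.4375.
The intermediate image is virtual, 3.938 cm to the left of lens 1, so d_o2 = L - d_i1 = 40.5 - (-3.938) = 44.438 cm.
Applying the thin-lens equation again with f_2 = 12 cm and d_o2 = 44.438 cm gives d_i2 = 16.439 cm.
m_2 = -(16.439)/(44.438) = -0.3699.
The system's lateral magnification is m_1 m_2 = (0.4375)(-0.3699) = -0.1618.

-0.162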